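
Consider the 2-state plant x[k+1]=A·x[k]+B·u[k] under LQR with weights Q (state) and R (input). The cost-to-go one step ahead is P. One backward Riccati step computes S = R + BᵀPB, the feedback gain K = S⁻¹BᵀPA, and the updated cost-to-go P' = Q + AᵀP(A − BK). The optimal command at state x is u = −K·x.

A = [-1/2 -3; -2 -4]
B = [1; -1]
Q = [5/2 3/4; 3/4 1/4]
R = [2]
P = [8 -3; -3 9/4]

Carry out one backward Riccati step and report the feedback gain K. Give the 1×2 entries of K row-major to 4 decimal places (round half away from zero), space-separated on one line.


0.2740 -0.6575

BᵀP = [11.0000 -5.2500]
S = R + BᵀPB = [2] + [16.2500] = [18.2500]
BᵀPA = [5.0000 -12.0000]
K = S⁻¹·BᵀPA = [0.2740 -0.6575]
A−BK = [-0.7740 -2.3425; -1.7260 -4.6575]
AᵀP(A−BK) = [3.6301 9.2877; 9.2877 28.1096]
P' = Q + AᵀP(A−BK) = [6.1301 10.0377; 10.0377 28.3596]
tr(P') = 34.4897


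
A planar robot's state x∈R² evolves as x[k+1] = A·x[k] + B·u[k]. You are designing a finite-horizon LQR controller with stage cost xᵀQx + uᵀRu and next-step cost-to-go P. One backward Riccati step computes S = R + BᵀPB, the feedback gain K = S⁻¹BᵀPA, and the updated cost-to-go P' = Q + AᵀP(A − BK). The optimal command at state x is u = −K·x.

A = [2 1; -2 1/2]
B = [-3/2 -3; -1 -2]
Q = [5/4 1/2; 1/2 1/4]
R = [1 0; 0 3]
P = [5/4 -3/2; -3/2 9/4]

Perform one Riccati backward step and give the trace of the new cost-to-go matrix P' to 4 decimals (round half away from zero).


BᵀP = [-0.3750 0.0000; -0.7500 0.0000]
S = R + BᵀPB = [1 0; 0 3] + [0.5625 1.1250; 1.1250 2.2500] = [1.5625 1.1250; 1.1250 5.2500]
BᵀPA = [-0.7500 -0.3750; -1.5000 -0.7500]
K = S⁻¹·BᵀPA = [-0.3243 -0.1622; -0.2162 -0.1081]
A−BK = [0.8649 0.4324; -2.7568 0.1216]
AᵀP(A−BK) = [25.4324 1.4662; 1.4662 0.1706]
P' = Q + AᵀP(A−BK) = [26.6824 1.9662; 1.9662 0.4206]
tr(P') = 27.1030

27.1030


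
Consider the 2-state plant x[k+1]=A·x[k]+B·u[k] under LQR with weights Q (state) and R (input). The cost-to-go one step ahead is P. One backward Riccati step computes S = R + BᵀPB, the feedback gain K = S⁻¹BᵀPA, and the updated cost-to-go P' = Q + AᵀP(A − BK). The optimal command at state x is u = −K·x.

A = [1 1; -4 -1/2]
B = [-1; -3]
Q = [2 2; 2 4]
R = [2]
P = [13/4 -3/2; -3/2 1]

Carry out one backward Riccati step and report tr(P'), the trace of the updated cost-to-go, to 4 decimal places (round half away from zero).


BᵀP = [1.2500 -1.5000]
S = R + BᵀPB = [2] + [3.2500] = [5.2500]
BᵀPA = [7.2500 2.0000]
K = S⁻¹·BᵀPA = [1.3810 0.3810]
A−BK = [2.3810 1.3810; 0.1429 0.6429]
AᵀP(A−BK) = [21.2381 9.2381; 9.2381 4.2381]
P' = Q + AᵀP(A−BK) = [23.2381 11.2381; 11.2381 8.2381]
tr(P') = 31.4762

31.4762


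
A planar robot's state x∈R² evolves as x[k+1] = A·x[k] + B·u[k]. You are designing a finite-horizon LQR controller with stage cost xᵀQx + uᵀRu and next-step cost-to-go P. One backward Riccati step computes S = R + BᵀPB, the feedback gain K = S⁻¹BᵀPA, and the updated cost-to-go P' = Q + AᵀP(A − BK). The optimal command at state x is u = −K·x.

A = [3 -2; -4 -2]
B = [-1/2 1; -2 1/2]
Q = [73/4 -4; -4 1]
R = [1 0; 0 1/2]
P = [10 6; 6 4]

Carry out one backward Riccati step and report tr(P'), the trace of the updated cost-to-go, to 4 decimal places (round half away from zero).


26.5389

BᵀP = [-17.0000 -11.0000; 13.0000 8.0000]
S = R + BᵀPB = [1 0; 0 1/2] + [30.5000 -22.5000; -22.5000 17.0000] = [31.5000 -22.5000; -22.5000 17.5000]
BᵀPA = [-7.0000 56.0000; 7.0000 -42.0000]
K = S⁻¹·BᵀPA = [0.7778 0.7778; 1.4000 -1.4000]
A−BK = [1.9889 -0.2111; -3.1444 0.2556]
AᵀP(A−BK) = [5.6444 -0.7556; -0.7556 1.6444]
P' = Q + AᵀP(A−BK) = [23.8944 -4.7556; -4.7556 2.6444]
tr(P') = 26.5389


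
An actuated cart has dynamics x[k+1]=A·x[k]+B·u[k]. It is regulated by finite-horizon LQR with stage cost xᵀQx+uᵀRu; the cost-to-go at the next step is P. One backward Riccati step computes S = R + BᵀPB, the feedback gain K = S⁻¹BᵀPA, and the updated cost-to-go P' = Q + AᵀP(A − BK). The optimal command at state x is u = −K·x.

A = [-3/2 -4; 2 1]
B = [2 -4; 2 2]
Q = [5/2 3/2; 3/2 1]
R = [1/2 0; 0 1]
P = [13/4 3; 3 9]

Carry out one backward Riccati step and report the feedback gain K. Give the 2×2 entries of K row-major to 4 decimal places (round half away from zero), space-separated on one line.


0.4134 -0.3316 0.5689 0.8131

BᵀP = [12.5000 24.0000; -7.0000 6.0000]
S = R + BᵀPB = [1/2 0; 0 1] + [73.0000 -2.0000; -2.0000 40.0000] = [73.5000 -2.0000; -2.0000 41.0000]
BᵀPA = [29.2500 -26.0000; 22.5000 34.0000]
K = S⁻¹·BᵀPA = [0.4134 -0.3316; 0.5689 0.8131]
A−BK = [-0.0511 -0.0844; 0.0352 0.0370]
AᵀP(A−BK) = [0.4180 0.4052; 0.4052 0.7328]
P' = Q + AᵀP(A−BK) = [2.9180 1.9052; 1.9052 1.7328]
tr(P') = 4.6509


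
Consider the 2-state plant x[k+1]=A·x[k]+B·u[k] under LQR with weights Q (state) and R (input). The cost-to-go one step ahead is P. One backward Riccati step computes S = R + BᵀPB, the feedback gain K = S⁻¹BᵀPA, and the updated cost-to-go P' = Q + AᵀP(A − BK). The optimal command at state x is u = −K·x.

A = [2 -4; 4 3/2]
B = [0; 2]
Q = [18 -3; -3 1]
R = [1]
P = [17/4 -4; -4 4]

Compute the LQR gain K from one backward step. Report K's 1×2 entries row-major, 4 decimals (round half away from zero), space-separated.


BᵀP = [-8.0000 8.0000]
S = R + BᵀPB = [1] + [16.0000] = [17.0000]
BᵀPA = [16.0000 44.0000]
K = S⁻¹·BᵀPA = [0.9412 2.5882]
A−BK = [2.0000 -4.0000; 2.1176 -3.6765]
AᵀP(A−BK) = [1.9412 0.5882; 0.5882 11.1176]
P' = Q + AᵀP(A−BK) = [19.9412 -2.4118; -2.4118 12.1176]
tr(P') = 32.0588

0.9412 2.5882


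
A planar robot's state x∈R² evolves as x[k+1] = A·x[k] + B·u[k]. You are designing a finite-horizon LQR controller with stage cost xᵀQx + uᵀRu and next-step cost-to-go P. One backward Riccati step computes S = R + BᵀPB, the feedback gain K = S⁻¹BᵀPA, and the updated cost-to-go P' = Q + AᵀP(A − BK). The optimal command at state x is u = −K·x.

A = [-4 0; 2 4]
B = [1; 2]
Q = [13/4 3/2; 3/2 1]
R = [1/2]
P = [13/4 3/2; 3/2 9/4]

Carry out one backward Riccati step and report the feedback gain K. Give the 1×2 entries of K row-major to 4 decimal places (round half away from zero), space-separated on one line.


-0.6933 1.2800

BᵀP = [6.2500 6.0000]
S = R + BᵀPB = [1/2] + [18.2500] = [18.7500]
BᵀPA = [-13.0000 24.0000]
K = S⁻¹·BᵀPA = [-0.6933 1.2800]
A−BK = [-3.3067 -1.2800; 3.3867 1.4400]
AᵀP(A−BK) = [27.9867 10.6400; 10.6400 5.2800]
P' = Q + AᵀP(A−BK) = [31.2367 12.1400; 12.1400 6.2800]
tr(P') = 37.5167


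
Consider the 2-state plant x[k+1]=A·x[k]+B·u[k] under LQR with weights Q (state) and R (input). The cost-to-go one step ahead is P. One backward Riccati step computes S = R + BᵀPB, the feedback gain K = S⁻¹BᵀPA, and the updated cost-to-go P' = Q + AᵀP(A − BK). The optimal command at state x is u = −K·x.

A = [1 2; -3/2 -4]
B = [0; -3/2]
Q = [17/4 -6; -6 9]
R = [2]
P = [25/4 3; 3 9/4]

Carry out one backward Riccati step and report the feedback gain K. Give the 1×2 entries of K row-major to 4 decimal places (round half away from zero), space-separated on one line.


0.0796 0.6372

BᵀP = [-4.5000 -3.3750]
S = R + BᵀPB = [2] + [5.0625] = [7.0625]
BᵀPA = [0.5625 4.5000]
K = S⁻¹·BᵀPA = [0.0796 0.6372]
A−BK = [1.0000 2.0000; -1.3805 -3.0442]
AᵀP(A−BK) = [2.2677 4.6416; 4.6416 10.1327]
P' = Q + AᵀP(A−BK) = [6.5177 -1.3584; -1.3584 19.1327]
tr(P') = 25.6504


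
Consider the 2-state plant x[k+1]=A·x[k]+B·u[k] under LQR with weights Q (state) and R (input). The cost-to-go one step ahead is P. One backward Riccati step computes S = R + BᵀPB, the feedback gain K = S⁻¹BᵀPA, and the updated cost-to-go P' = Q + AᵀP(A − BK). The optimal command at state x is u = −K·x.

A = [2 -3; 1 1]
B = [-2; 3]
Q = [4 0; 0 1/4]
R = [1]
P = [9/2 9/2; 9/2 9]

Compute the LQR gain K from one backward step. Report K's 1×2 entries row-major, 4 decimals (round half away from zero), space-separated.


BᵀP = [4.5000 18.0000]
S = R + BᵀPB = [1] + [45.0000] = [46.0000]
BᵀPA = [27.0000 4.5000]
K = S⁻¹·BᵀPA = [0.5870 0.0978]
A−BK = [3.1739 -2.8043; -0.7609 0.7065]
AᵀP(A−BK) = [29.1522 -25.1413; -25.1413 22.0598]
P' = Q + AᵀP(A−BK) = [33.1522 -25.1413; -25.1413 22.3098]
tr(P') = 55.4620

0.5870 0.0978


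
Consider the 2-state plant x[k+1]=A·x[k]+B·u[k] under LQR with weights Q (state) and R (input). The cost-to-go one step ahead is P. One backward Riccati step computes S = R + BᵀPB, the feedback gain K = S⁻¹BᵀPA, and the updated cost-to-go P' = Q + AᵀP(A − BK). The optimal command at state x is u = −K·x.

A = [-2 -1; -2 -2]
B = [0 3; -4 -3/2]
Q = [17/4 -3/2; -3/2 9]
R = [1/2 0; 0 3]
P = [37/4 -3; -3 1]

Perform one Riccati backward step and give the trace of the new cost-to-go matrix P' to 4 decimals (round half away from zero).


BᵀP = [12.0000 -4.0000; 32.2500 -10.5000]
S = R + BᵀPB = [1/2 0; 0 3] + [16.0000 42.0000; 42.0000 112.5000] = [16.5000 42.0000; 42.0000 115.5000]
BᵀPA = [-16.0000 -4.0000; -43.5000 -11.2500]
K = S⁻¹·BᵀPA = [-0.1481 0.0741; -0.3228 -0.1243]
A−BK = [-1.0317 -0.6270; -3.0767 -1.8902]
AᵀP(A−BK) = [0.5899 0.2765; 0.2765 0.1475]
P' = Q + AᵀP(A−BK) = [4.8399 -1.2235; -1.2235 9.1475]
tr(P') = 13.9874

13.9874


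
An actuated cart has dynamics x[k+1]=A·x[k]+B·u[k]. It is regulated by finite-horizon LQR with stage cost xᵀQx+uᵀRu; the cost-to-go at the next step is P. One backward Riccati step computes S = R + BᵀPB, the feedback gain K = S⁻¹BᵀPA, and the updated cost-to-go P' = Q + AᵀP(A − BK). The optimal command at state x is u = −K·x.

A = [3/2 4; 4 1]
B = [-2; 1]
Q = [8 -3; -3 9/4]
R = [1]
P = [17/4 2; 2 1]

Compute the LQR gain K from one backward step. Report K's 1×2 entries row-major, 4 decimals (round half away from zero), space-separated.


-1.9773 -2.6364

BᵀP = [-6.5000 -3.0000]
S = R + BᵀPB = [1] + [10.0000] = [11.0000]
BᵀPA = [-21.7500 -29.0000]
K = S⁻¹·BᵀPA = [-1.9773 -2.6364]
A−BK = [-2.4545 -1.2727; 5.9773 3.6364]
AᵀP(A−BK) = [6.5568 7.1591; 7.1591 8.5455]
P' = Q + AᵀP(A−BK) = [14.5568 4.1591; 4.1591 10.7955]
tr(P') = 25.3523


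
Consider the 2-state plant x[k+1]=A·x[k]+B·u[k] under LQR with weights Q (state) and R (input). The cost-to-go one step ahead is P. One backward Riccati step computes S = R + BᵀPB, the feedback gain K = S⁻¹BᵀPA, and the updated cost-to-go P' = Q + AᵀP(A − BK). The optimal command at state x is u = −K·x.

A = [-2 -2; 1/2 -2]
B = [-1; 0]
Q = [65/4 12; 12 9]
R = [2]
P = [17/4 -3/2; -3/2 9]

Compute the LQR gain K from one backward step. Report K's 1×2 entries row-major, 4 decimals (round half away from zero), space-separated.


BᵀP = [-4.2500 1.5000]
S = R + BᵀPB = [2] + [4.2500] = [6.2500]
BᵀPA = [9.2500 5.5000]
K = S⁻¹·BᵀPA = [1.4800 0.8800]
A−BK = [-0.5200 -1.1200; 0.5000 -2.0000]
AᵀP(A−BK) = [8.5600 -4.6400; -4.6400 36.1600]
P' = Q + AᵀP(A−BK) = [24.8100 7.3600; 7.3600 45.1600]
tr(P') = 69.9700

1.4800 0.8800


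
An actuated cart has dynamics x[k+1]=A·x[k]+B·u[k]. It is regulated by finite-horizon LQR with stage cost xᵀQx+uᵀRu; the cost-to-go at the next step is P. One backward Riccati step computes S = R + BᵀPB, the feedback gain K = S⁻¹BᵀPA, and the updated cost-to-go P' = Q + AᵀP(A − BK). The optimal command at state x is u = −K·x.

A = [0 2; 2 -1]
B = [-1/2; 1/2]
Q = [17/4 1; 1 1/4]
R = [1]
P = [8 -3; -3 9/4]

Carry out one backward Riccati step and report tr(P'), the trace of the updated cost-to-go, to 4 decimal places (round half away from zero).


BᵀP = [-5.5000 2.6250]
S = R + BᵀPB = [1] + [4.0625] = [5.0625]
BᵀPA = [5.2500 -13.6250]
K = S⁻¹·BᵀPA = [1.0370 -2.6914]
A−BK = [0.5185 0.6543; 1.4815 0.3457]
AᵀP(A−BK) = [3.5556 -2.3704; -2.3704 9.5802]
P' = Q + AᵀP(A−BK) = [7.8056 -1.3704; -1.3704 9.8302]
tr(P') = 17.6358

17.6358


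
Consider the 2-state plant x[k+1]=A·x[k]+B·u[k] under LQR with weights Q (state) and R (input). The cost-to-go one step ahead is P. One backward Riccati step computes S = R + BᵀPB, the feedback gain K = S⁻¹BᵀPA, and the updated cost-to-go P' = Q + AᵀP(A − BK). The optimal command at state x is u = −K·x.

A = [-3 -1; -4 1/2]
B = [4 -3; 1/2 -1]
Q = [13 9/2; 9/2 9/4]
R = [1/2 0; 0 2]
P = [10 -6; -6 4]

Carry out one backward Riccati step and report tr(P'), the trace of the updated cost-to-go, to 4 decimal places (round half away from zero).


BᵀP = [37.0000 -22.0000; -24.0000 14.0000]
S = R + BᵀPB = [1/2 0; 0 2] + [137.0000 -89.0000; -89.0000 58.0000] = [137.5000 -89.0000; -89.0000 60.0000]
BᵀPA = [-23.0000 -48.0000; 16.0000 31.0000]
K = S⁻¹·BᵀPA = [0.1337 -0.3678; 0.4650 -0.0289]
A−BK = [-2.1398 0.3845; -3.6018 0.6550]
AᵀP(A−BK) = [5.6353 -0.9970; -0.9970 0.2416]
P' = Q + AᵀP(A−BK) = [18.6353 3.5030; 3.5030 2.4916]
tr(P') = 21.1269

21.1269


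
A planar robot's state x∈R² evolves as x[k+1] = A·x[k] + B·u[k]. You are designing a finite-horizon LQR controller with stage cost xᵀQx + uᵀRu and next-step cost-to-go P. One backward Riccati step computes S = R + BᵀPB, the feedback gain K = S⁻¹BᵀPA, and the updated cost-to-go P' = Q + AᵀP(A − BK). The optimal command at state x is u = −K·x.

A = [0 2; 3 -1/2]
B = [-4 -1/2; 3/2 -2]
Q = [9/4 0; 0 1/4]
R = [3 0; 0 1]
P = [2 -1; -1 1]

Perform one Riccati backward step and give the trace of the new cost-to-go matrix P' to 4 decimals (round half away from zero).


BᵀP = [-9.5000 5.5000; 1.0000 -1.5000]
S = R + BᵀPB = [3 0; 0 1] + [46.2500 -6.2500; -6.2500 2.5000] = [49.2500 -6.2500; -6.2500 3.5000]
BᵀPA = [16.5000 -21.7500; -4.5000 2.7500]
K = S⁻¹·BᵀPA = [0.2222 -0.4421; -0.8889 -0.0038]
A−BK = [0.4444 0.2297; 0.8889 0.1556]
AᵀP(A−BK) = [1.3333 -0.2222; -0.2222 0.6446]
P' = Q + AᵀP(A−BK) = [3.5833 -0.2222; -0.2222 0.8946]
tr(P') = 4.4780

4.4780


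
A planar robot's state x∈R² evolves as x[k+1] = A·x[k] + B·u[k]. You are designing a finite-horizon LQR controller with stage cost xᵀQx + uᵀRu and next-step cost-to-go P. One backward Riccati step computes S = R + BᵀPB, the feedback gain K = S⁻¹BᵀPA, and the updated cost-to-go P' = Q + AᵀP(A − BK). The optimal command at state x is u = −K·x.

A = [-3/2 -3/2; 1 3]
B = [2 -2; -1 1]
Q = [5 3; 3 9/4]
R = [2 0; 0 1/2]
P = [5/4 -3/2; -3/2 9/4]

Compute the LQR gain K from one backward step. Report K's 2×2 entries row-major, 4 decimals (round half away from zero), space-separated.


BᵀP = [4.0000 -5.2500; -4.0000 5.2500]
S = R + BᵀPB = [2 0; 0 1/2] + [13.2500 -13.2500; -13.2500 13.2500] = [15.2500 -13.2500; -13.2500 13.7500]
BᵀPA = [-11.2500 -21.7500; 11.2500 21.7500]
K = S⁻¹·BᵀPA = [-0.1648 -0.3187; 0.6593 1.2747]
A−BK = [0.1484 1.6868; 0.1758 1.4066]
AᵀP(A−BK) = [0.2905 0.6367; 0.6367 1.9059]
P' = Q + AᵀP(A−BK) = [5.2905 3.6367; 3.6367 4.1559]
tr(P') = 9.4464

-0.1648 -0.3187 0.6593 1.2747


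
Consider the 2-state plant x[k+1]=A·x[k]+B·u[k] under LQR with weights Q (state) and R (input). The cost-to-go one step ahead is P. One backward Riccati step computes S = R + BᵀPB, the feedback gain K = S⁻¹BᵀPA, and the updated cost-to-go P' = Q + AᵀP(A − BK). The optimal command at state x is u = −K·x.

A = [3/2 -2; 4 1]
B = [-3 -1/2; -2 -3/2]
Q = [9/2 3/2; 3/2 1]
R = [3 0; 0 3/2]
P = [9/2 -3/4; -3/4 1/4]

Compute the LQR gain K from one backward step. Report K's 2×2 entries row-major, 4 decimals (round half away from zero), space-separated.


-0.2748 0.7362 -0.3685 -0.1137

BᵀP = [-12.0000 1.7500; -1.1250 0.0000]
S = R + BᵀPB = [3 0; 0 3/2] + [32.5000 3.3750; 3.3750 0.5625] = [35.5000 3.3750; 3.3750 2.0625]
BᵀPA = [-11.0000 25.7500; -1.6875 2.2500]
K = S⁻¹·BᵀPA = [-0.2748 0.7362; -0.3685 -0.1137]
A−BK = [0.4913 0.1516; 2.8976 2.3017]
AᵀP(A−BK) = [1.4801 0.2809; 0.2809 2.5497]
P' = Q + AᵀP(A−BK) = [5.9801 1.7809; 1.7809 3.5497]
tr(P') = 9.5298


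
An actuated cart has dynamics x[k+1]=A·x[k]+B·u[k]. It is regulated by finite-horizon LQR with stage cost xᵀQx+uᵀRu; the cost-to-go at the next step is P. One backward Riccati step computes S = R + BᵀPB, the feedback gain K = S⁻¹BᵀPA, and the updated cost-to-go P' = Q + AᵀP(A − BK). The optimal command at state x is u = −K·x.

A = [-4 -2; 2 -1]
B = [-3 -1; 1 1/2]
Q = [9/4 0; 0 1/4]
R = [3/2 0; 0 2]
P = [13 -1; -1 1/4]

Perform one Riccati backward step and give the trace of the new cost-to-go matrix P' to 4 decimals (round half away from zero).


6.0542

BᵀP = [-40.0000 3.2500; -13.5000 1.1250]
S = R + BᵀPB = [3/2 0; 0 2] + [123.2500 41.6250; 41.6250 14.0625] = [124.7500 41.6250; 41.6250 16.0625]
BᵀPA = [166.5000 76.7500; 56.2500 25.8750]
K = S⁻¹·BᵀPA = [1.2281 0.5744; 0.3195 0.1224]
A−BK = [0.0037 -0.1544; 0.6122 -1.6356]
AᵀP(A−BK) = [2.5557 0.9791; 0.9791 0.9985]
P' = Q + AᵀP(A−BK) = [4.8057 0.9791; 0.9791 1.2485]
tr(P') = 6.0542


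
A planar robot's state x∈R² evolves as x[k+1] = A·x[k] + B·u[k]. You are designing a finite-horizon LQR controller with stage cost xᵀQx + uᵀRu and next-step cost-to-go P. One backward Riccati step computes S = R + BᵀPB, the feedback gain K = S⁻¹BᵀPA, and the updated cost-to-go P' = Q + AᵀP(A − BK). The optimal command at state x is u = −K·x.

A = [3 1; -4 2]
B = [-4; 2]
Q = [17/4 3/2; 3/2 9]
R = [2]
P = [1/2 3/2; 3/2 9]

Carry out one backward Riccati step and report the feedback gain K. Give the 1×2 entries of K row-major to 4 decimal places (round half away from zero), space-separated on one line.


-2.0455 1.1364

BᵀP = [1.0000 12.0000]
S = R + BᵀPB = [2] + [20.0000] = [22.0000]
BᵀPA = [-45.0000 25.0000]
K = S⁻¹·BᵀPA = [-2.0455 1.1364]
A−BK = [-5.1818 5.5455; 0.0909 -0.2727]
AᵀP(A−BK) = [20.4545 -16.3636; -16.3636 14.0909]
P' = Q + AᵀP(A−BK) = [24.7045 -14.8636; -14.8636 23.0909]
tr(P') = 47.7955


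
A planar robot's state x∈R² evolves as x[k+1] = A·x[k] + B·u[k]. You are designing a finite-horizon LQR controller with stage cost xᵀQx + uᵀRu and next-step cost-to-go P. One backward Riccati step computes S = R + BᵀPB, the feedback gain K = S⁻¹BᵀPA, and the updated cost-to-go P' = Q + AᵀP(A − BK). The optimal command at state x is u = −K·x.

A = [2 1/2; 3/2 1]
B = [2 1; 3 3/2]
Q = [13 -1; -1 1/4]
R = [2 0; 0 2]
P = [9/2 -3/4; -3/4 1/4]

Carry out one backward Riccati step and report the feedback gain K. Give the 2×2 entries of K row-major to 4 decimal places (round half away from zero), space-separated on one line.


BᵀP = [6.7500 -0.7500; 3.3750 -0.3750]
S = R + BᵀPB = [2 0; 0 2] + [11.2500 5.6250; 5.6250 2.8125] = [13.2500 5.6250; 5.6250 4.8125]
BᵀPA = [12.3750 2.6250; 6.1875 1.3125]
K = S⁻¹·BᵀPA = [0.7704 0.1634; 0.3852 0.0817]
A−BK = [0.0739 0.0914; -1.3891 0.3872]
AᵀP(A−BK) = [2.1449 0.2845; 0.2845 0.0888]
P' = Q + AᵀP(A−BK) = [15.1449 -0.7155; -0.7155 0.3388]
tr(P') = 15.4837

0.7704 0.1634 0.3852 0.0817


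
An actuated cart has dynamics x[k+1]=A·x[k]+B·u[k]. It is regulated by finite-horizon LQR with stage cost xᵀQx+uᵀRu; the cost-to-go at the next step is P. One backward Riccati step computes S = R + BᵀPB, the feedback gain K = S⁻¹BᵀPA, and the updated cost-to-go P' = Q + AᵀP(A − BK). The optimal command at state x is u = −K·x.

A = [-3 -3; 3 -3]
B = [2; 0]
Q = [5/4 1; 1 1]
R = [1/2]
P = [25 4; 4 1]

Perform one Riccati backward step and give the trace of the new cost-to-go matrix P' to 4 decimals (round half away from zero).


BᵀP = [50.0000 8.0000]
S = R + BᵀPB = [1/2] + [100.0000] = [100.5000]
BᵀPA = [-126.0000 -174.0000]
K = S⁻¹·BᵀPA = [-1.2537 -1.7313]
A−BK = [-0.4925 0.4627; 3.0000 -3.0000]
AᵀP(A−BK) = [4.0299 -2.1493; -2.1493 4.7463]
P' = Q + AᵀP(A−BK) = [5.2799 -1.1493; -1.1493 5.7463]
tr(P') = 11.0261

11.0261


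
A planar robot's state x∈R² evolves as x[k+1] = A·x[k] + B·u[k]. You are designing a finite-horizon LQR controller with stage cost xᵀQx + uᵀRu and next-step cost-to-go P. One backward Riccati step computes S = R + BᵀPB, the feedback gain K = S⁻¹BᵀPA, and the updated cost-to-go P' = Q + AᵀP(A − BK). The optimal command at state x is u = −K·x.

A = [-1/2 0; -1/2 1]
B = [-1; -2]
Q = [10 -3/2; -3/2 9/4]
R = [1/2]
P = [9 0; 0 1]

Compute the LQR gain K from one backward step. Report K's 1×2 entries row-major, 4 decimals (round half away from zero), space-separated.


BᵀP = [-9.0000 -2.0000]
S = R + BᵀPB = [1/2] + [13.0000] = [13.5000]
BᵀPA = [5.5000 -2.0000]
K = S⁻¹·BᵀPA = [0.4074 -0.1481]
A−BK = [-0.0926 -0.1481; 0.3148 0.7037]
AᵀP(A−BK) = [0.2593 0.3148; 0.3148 0.7037]
P' = Q + AᵀP(A−BK) = [10.2593 -1.1852; -1.1852 2.9537]
tr(P') = 13.2130

0.4074 -0.1481


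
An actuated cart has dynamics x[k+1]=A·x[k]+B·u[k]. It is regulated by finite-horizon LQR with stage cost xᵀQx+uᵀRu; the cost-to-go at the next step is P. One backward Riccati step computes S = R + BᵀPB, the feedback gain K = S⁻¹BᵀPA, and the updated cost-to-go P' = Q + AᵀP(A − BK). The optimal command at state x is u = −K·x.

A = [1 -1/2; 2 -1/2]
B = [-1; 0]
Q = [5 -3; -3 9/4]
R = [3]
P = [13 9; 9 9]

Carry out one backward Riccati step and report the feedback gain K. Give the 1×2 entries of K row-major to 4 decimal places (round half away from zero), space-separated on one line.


BᵀP = [-13.0000 -9.0000]
S = R + BᵀPB = [3] + [13.0000] = [16.0000]
BᵀPA = [-31.0000 11.0000]
K = S⁻¹·BᵀPA = [-1.9375 0.6875]
A−BK = [-0.9375 0.1875; 2.0000 -0.5000]
AᵀP(A−BK) = [24.9375 -7.6875; -7.6875 2.4375]
P' = Q + AᵀP(A−BK) = [29.9375 -10.6875; -10.6875 4.6875]
tr(P') = 34.6250

-1.9375 0.6875


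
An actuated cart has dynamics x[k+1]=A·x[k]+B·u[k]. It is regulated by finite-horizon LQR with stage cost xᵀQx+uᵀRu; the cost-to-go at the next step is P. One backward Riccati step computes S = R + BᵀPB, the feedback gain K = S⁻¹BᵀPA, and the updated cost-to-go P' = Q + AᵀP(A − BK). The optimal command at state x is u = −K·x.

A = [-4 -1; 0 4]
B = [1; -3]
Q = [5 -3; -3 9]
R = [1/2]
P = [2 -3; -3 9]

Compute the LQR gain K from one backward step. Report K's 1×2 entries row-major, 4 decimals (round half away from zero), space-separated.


BᵀP = [11.0000 -30.0000]
S = R + BᵀPB = [1/2] + [101.0000] = [101.5000]
BᵀPA = [-44.0000 -131.0000]
K = S⁻¹·BᵀPA = [-0.4335 -1.2906]
A−BK = [-3.5665 0.2906; -1.3005 0.1281]
AᵀP(A−BK) = [12.9261 -0.7882; -0.7882 0.9261]
P' = Q + AᵀP(A−BK) = [17.9261 -3.7882; -3.7882 9.9261]
tr(P') = 27.8522

-0.4335 -1.2906


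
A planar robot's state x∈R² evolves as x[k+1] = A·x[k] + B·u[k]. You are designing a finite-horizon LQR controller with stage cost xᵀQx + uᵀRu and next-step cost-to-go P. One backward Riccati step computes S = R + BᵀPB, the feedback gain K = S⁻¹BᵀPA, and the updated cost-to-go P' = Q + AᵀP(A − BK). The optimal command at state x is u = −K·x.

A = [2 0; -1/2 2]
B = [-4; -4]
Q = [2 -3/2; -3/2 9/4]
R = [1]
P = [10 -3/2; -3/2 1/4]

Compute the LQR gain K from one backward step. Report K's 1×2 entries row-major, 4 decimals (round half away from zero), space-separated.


BᵀP = [-34.0000 5.0000]
S = R + BᵀPB = [1] + [116.0000] = [117.0000]
BᵀPA = [-70.5000 10.0000]
K = S⁻¹·BᵀPA = [-0.6026 0.0855]
A−BK = [-0.4103 0.3419; -2.9103 2.3419]
AᵀP(A−BK) = [0.5817 -0.2244; -0.2244 0.1453]
P' = Q + AᵀP(A−BK) = [2.5817 -1.7244; -1.7244 2.3953]
tr(P') = 4.9770

-0.6026 0.0855


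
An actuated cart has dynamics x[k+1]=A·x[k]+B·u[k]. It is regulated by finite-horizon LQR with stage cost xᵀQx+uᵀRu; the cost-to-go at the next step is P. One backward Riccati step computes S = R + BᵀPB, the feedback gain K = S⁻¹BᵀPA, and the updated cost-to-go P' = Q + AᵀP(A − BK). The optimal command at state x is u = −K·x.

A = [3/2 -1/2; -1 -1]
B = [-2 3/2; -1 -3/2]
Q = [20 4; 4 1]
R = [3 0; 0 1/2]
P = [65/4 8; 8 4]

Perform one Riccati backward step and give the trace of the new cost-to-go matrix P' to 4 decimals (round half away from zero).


21.7238

BᵀP = [-40.5000 -20.0000; 12.3750 6.0000]
S = R + BᵀPB = [3 0; 0 1/2] + [101.0000 -30.7500; -30.7500 9.5625] = [104.0000 -30.7500; -30.7500 10.0625]
BᵀPA = [-40.7500 40.2500; 12.5625 -12.1875]
K = S⁻¹·BᵀPA = [-0.2353 0.2997; 0.5294 -0.2954]
A−BK = [0.2353 0.5424; -0.4412 -1.1433]
AᵀP(A−BK) = [0.3235 -0.2647; -0.2647 0.4003]
P' = Q + AᵀP(A−BK) = [20.3235 3.7353; 3.7353 1.4003]
tr(P') = 21.7238


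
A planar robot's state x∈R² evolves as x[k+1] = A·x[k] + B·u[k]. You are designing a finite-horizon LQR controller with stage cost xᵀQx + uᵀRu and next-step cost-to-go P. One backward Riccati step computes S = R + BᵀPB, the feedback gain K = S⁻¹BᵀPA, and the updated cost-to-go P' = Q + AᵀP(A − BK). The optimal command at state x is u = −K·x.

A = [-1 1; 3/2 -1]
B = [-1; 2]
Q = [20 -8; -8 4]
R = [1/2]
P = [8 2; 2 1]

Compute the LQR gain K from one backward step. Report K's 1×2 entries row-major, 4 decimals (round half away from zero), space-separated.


BᵀP = [-4.0000 0.0000]
S = R + BᵀPB = [1/2] + [4.0000] = [4.5000]
BᵀPA = [4.0000 -4.0000]
K = S⁻¹·BᵀPA = [0.8889 -0.8889]
A−BK = [-0.1111 0.1111; -0.2778 0.7778]
AᵀP(A−BK) = [0.6944 -0.9444; -0.9444 1.4444]
P' = Q + AᵀP(A−BK) = [20.6944 -8.9444; -8.9444 5.4444]
tr(P') = 26.1389

0.8889 -0.8889


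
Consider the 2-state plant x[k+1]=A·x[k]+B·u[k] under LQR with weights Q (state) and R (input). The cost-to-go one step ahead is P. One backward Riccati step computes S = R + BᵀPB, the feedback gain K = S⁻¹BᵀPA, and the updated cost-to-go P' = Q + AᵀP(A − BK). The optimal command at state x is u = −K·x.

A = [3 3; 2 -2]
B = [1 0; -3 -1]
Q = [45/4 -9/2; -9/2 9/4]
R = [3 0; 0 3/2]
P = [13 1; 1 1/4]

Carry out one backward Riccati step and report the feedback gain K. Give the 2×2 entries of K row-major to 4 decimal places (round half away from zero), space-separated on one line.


2.4561 2.3860 -1.6491 -1.0877

BᵀP = [10.0000 0.2500; -1.0000 -0.2500]
S = R + BᵀPB = [3 0; 0 3/2] + [9.2500 -0.2500; -0.2500 0.2500] = [12.2500 -0.2500; -0.2500 1.7500]
BᵀPA = [30.5000 29.5000; -3.5000 -2.5000]
K = S⁻¹·BᵀPA = [2.4561 2.3860; -1.6491 -1.0877]
A−BK = [0.5439 0.6140; 7.7193 4.0702]
AᵀP(A−BK) = [49.3158 39.4211; 39.4211 32.8947]
P' = Q + AᵀP(A−BK) = [60.5658 34.9211; 34.9211 35.1447]
tr(P') = 95.7105


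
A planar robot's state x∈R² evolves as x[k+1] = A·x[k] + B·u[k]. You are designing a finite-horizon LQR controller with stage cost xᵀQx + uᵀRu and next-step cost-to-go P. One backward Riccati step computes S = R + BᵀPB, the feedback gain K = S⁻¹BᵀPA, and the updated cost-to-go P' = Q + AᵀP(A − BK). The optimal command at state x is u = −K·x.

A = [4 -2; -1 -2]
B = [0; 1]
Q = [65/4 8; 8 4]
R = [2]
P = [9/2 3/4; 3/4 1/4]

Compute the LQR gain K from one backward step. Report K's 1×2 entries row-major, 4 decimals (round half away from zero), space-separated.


BᵀP = [0.7500 0.2500]
S = R + BᵀPB = [2] + [0.2500] = [2.2500]
BᵀPA = [2.7500 -2.0000]
K = S⁻¹·BᵀPA = [1.2222 -0.8889]
A−BK = [4.0000 -2.0000; -2.2222 -1.1111]
AᵀP(A−BK) = [62.8889 -37.5556; -37.5556 23.2222]
P' = Q + AᵀP(A−BK) = [79.1389 -29.5556; -29.5556 27.2222]
tr(P') = 106.3611

1.2222 -0.8889


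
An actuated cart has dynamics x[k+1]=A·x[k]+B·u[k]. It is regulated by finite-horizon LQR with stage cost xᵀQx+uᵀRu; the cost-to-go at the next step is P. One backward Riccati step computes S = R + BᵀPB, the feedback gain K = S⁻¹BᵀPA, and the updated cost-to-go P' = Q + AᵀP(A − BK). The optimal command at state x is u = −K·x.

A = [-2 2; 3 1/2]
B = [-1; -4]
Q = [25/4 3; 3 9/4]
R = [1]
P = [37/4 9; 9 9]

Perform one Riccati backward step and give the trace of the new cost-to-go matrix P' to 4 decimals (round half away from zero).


10.5599

BᵀP = [-45.2500 -45.0000]
S = R + BᵀPB = [1] + [225.2500] = [226.2500]
BᵀPA = [-44.5000 -113.0000]
K = S⁻¹·BᵀPA = [-0.1967 -0.4994]
A−BK = [-2.1967 1.5006; 2.2133 -1.4978]
AᵀP(A−BK) = [1.2475 -0.7254; -0.7254 0.8124]
P' = Q + AᵀP(A−BK) = [7.4975 2.2746; 2.2746 3.0624]
tr(P') = 10.5599


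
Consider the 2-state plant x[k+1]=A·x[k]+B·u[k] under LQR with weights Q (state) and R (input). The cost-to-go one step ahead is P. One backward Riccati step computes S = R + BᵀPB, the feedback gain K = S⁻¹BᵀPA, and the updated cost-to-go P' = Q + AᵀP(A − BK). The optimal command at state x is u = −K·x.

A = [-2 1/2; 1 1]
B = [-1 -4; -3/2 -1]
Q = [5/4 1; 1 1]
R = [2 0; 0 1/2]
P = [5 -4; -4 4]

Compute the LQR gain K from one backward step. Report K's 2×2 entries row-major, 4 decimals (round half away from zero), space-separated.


BᵀP = [1.0000 -2.0000; -16.0000 12.0000]
S = R + BᵀPB = [2 0; 0 1/2] + [2.0000 -2.0000; -2.0000 52.0000] = [4.0000 -2.0000; -2.0000 52.5000]
BᵀPA = [-4.0000 -1.5000; 44.0000 4.0000]
K = S⁻¹·BᵀPA = [-0.5922 -0.3434; 0.8155 0.0631]
A−BK = [0.6699 0.4090; 0.9272 0.5479]
AᵀP(A−BK) = [1.7476 0.8495; 0.8495 0.4824]
P' = Q + AᵀP(A−BK) = [2.9976 1.8495; 1.8495 1.4824]
tr(P') = 4.4800

-0.5922 -0.3434 0.8155 0.0631


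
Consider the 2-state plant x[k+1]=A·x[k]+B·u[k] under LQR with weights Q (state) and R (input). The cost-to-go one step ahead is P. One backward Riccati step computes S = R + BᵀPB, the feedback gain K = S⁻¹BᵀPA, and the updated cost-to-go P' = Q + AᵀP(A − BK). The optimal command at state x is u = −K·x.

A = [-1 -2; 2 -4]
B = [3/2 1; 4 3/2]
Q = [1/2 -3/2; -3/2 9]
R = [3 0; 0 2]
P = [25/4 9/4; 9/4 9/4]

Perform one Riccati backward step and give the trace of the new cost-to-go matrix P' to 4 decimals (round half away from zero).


BᵀP = [18.3750 12.3750; 9.6250 5.6250]
S = R + BᵀPB = [3 0; 0 2] + [77.0625 36.9375; 36.9375 18.0625] = [80.0625 36.9375; 36.9375 20.0625]
BᵀPA = [6.3750 -86.2500; 1.6250 -41.7500]
K = S⁻¹·BᵀPA = [0.2806 -0.7783; -0.4357 -0.6481]
A−BK = [-0.9853 -0.1845; 1.5310 0.0853]
AᵀP(A−BK) = [5.1690 0.5147; 0.5147 2.8155]
P' = Q + AᵀP(A−BK) = [5.6690 -0.9853; -0.9853 11.8155]
tr(P') = 17.4845

17.4845


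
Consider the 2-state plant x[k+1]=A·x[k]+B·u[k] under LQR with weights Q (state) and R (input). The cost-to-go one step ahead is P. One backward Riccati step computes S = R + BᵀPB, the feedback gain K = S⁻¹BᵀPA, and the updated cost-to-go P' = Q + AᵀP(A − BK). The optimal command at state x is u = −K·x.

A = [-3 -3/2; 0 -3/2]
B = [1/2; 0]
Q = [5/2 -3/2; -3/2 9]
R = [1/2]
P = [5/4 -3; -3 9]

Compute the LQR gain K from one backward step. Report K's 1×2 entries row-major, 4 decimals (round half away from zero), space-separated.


-2.3077 1.6154

BᵀP = [0.6250 -1.5000]
S = R + BᵀPB = [1/2] + [0.3125] = [0.8125]
BᵀPA = [-1.8750 1.3125]
K = S⁻¹·BᵀPA = [-2.3077 1.6154]
A−BK = [-1.8462 -2.3077; 0.0000 -1.5000]
AᵀP(A−BK) = [6.9231 -4.8462; -4.8462 7.4423]
P' = Q + AᵀP(A−BK) = [9.4231 -6.3462; -6.3462 16.4423]
tr(P') = 25.8654


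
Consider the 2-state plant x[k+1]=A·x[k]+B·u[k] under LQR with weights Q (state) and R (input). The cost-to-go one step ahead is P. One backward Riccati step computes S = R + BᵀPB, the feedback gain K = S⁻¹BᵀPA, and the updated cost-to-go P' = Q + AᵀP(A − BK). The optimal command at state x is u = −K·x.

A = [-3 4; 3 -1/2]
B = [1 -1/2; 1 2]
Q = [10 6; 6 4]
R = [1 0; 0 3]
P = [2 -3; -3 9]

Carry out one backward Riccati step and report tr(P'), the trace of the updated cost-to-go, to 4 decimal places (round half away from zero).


BᵀP = [-1.0000 6.0000; -7.0000 19.5000]
S = R + BᵀPB = [1 0; 0 3] + [5.0000 12.5000; 12.5000 42.5000] = [6.0000 12.5000; 12.5000 45.5000]
BᵀPA = [21.0000 -7.0000; 79.5000 -37.7500]
K = S⁻¹·BᵀPA = [-0.3276 1.3137; 1.8373 -1.1906]
A−BK = [-1.7537 2.0910; -0.3469 0.5675]
AᵀP(A−BK) = [13.8180 -10.9368; -10.9368 10.5016]
P' = Q + AᵀP(A−BK) = [23.8180 -4.9368; -4.9368 14.5016]
tr(P') = 38.3196

38.3196


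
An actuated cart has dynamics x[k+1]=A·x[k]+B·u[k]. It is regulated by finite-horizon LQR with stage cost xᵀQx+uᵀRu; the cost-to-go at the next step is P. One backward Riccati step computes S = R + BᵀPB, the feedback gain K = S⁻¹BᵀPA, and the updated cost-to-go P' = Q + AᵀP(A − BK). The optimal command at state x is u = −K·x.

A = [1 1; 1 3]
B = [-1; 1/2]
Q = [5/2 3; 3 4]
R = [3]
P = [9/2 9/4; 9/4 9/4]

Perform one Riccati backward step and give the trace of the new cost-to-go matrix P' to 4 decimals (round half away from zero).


BᵀP = [-3.3750 -1.1250]
S = R + BᵀPB = [3] + [2.8125] = [5.8125]
BᵀPA = [-4.5000 -6.7500]
K = S⁻¹·BᵀPA = [-0.7742 -1.1613]
A−BK = [0.2258 -0.1613; 1.3871 3.5806]
AᵀP(A−BK) = [7.7661 15.0242; 15.0242 30.4113]
P' = Q + AᵀP(A−BK) = [10.2661 18.0242; 18.0242 34.4113]
tr(P') = 44.6774

44.6774


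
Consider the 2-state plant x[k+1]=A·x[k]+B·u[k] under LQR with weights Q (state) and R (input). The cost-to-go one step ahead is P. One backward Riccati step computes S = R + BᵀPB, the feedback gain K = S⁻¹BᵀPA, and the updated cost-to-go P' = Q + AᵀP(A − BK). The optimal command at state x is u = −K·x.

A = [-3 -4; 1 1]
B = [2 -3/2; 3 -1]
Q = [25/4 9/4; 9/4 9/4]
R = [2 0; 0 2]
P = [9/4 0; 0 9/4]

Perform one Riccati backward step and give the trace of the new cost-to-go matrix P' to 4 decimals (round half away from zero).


BᵀP = [4.5000 6.7500; -3.3750 -2.2500]
S = R + BᵀPB = [2 0; 0 2] + [29.2500 -13.5000; -13.5000 7.3125] = [31.2500 -13.5000; -13.5000 9.3125]
BᵀPA = [-6.7500 -11.2500; 7.8750 11.2500]
K = S⁻¹·BᵀPA = [0.3995 0.4331; 1.4248 1.8359]
A−BK = [-1.6618 -2.1123; 1.2263 1.5366]
AᵀP(A−BK) = [13.9764 17.7156; 17.7156 22.4683]
P' = Q + AᵀP(A−BK) = [20.2264 19.9656; 19.9656 24.7183]
tr(P') = 44.9448

44.9448


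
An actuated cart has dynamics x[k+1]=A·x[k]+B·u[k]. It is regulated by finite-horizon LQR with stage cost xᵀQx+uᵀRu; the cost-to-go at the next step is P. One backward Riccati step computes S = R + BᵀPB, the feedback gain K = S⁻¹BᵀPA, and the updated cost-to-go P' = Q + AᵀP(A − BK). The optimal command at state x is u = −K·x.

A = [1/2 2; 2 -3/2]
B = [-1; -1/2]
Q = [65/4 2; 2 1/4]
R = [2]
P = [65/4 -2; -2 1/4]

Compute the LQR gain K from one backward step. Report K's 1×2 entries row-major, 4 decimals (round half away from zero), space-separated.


BᵀP = [-15.2500 1.8750]
S = R + BᵀPB = [2] + [14.3125] = [16.3125]
BᵀPA = [-3.8750 -33.3125]
K = S⁻¹·BᵀPA = [-0.2375 -2.0421]
A−BK = [0.2625 -0.0421; 1.8812 -2.5211]
AᵀP(A−BK) = [0.1420 1.0867; 1.0867 9.5335]
P' = Q + AᵀP(A−BK) = [16.3920 3.0867; 3.0867 9.7835]
tr(P') = 26.1755

-0.2375 -2.0421


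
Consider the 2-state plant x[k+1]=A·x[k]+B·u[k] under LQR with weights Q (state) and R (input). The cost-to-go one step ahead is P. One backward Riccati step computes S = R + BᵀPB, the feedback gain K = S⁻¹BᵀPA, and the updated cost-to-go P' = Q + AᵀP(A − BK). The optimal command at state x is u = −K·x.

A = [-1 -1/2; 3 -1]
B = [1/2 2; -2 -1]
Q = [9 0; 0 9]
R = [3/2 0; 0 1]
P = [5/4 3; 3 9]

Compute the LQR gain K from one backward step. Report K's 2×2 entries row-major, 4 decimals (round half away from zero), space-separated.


BᵀP = [-5.3750 -16.5000; -0.5000 -3.0000]
S = R + BᵀPB = [3/2 0; 0 1] + [30.3125 5.7500; 5.7500 2.0000] = [31.8125 5.7500; 5.7500 3.0000]
BᵀPA = [-44.1250 19.1875; -8.5000 3.2500]
K = S⁻¹·BᵀPA = [-1.3387 0.6232; -0.2675 -0.1112]
A−BK = [0.2044 -0.5892; 0.0551 0.1353]
AᵀP(A−BK) = [2.9068 -1.3196; -1.3196 0.7154]
P' = Q + AᵀP(A−BK) = [11.9068 -1.3196; -1.3196 9.7154]
tr(P') = 21.6222

-1.3387 0.6232 -0.2675 -0.1112


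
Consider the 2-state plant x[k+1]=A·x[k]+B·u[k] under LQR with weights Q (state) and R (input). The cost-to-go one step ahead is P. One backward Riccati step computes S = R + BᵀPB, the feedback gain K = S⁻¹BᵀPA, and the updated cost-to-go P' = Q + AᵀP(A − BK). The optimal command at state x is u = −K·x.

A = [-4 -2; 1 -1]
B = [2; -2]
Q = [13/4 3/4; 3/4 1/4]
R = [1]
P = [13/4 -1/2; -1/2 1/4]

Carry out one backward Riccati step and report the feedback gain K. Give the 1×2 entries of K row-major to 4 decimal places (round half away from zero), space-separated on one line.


BᵀP = [7.5000 -1.5000]
S = R + BᵀPB = [1] + [18.0000] = [19.0000]
BᵀPA = [-31.5000 -13.5000]
K = S⁻¹·BᵀPA = [-1.6579 -0.7105]
A−BK = [-0.6842 -0.5789; -2.3158 -2.4211]
AᵀP(A−BK) = [4.0263 2.3684; 2.3684 1.6579]
P' = Q + AᵀP(A−BK) = [7.2763 3.1184; 3.1184 1.9079]
tr(P') = 9.1842

-1.6579 -0.7105


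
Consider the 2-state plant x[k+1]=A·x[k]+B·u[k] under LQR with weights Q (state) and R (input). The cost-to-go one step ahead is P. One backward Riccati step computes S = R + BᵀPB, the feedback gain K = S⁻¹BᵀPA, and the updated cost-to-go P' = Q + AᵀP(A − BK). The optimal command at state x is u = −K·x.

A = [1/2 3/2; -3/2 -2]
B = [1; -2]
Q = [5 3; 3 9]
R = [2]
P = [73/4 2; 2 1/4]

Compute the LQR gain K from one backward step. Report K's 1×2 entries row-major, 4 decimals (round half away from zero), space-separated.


0.3679 1.3868

BᵀP = [14.2500 1.5000]
S = R + BᵀPB = [2] + [11.2500] = [13.2500]
BᵀPA = [4.8750 18.3750]
K = S⁻¹·BᵀPA = [0.3679 1.3868]
A−BK = [0.1321 0.1132; -0.7642 0.7736]
AᵀP(A−BK) = [0.3314 1.1769; 1.1769 4.5802]
P' = Q + AᵀP(A−BK) = [5.3314 4.1769; 4.1769 13.5802]
tr(P') = 18.9116


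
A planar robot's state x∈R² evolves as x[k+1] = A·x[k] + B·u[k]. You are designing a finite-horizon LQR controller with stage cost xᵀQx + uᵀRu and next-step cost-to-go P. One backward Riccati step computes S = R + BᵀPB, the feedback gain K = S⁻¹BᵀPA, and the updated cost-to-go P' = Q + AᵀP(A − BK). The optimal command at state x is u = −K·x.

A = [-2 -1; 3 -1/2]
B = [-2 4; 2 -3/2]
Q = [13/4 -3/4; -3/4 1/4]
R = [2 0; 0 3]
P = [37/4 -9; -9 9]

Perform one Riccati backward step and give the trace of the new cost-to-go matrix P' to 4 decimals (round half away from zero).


BᵀP = [-36.5000 36.0000; 50.5000 -49.5000]
S = R + BᵀPB = [2 0; 0 3] + [145.0000 -200.0000; -200.0000 276.2500] = [147.0000 -200.0000; -200.0000 279.2500]
BᵀPA = [181.0000 18.5000; -249.5000 -25.7500]
K = S⁻¹·BᵀPA = [0.6137 0.0154; -0.4539 -0.0812]
A−BK = [1.0431 -0.6444; 1.0917 -0.6525]
AᵀP(A−BK) = [1.6647 -0.0422; -0.0422 0.1247]
P' = Q + AᵀP(A−BK) = [4.9147 -0.7922; -0.7922 0.3747]
tr(P') = 5.2894

5.2894


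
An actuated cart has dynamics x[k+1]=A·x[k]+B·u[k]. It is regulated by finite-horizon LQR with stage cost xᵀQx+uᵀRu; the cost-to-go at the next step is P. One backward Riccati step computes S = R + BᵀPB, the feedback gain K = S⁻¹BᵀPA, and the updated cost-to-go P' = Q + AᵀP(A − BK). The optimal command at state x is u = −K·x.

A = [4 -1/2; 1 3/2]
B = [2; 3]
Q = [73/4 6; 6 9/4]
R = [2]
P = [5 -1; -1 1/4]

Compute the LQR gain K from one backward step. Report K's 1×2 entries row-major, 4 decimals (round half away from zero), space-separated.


2.1837 -0.4388

BᵀP = [7.0000 -1.2500]
S = R + BᵀPB = [2] + [10.2500] = [12.2500]
BᵀPA = [26.7500 -5.3750]
K = S⁻¹·BᵀPA = [2.1837 -0.4388]
A−BK = [-0.3673 0.3776; -5.5510 2.8163]
AᵀP(A−BK) = [13.8367 -3.3878; -3.3878 0.9541]
P' = Q + AᵀP(A−BK) = [32.0867 2.6122; 2.6122 3.2041]
tr(P') = 35.2908


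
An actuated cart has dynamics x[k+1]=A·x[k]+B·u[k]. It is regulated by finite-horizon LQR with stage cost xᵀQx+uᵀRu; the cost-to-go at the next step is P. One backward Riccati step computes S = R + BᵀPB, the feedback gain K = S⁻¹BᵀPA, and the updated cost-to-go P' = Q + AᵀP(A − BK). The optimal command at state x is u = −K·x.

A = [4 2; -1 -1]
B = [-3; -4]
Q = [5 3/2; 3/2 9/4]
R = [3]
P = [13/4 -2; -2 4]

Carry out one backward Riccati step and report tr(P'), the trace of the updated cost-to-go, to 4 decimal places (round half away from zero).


BᵀP = [-1.7500 -10.0000]
S = R + BᵀPB = [3] + [45.2500] = [48.2500]
BᵀPA = [3.0000 6.5000]
K = S⁻¹·BᵀPA = [0.0622 0.1347]
A−BK = [4.1865 2.4041; -0.7513 -0.4611]
AᵀP(A−BK) = [71.8135 41.5959; 41.5959 24.1244]
P' = Q + AᵀP(A−BK) = [76.8135 43.0959; 43.0959 26.3744]
tr(P') = 103.1878

103.1878
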